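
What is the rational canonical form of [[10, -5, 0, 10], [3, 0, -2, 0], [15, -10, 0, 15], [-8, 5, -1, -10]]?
The invariant factors of A (the non-unit diagonal entries of the Smith normal form of xI - A over ℚ[x]) are x^2 - 5, x^2 - 5, each dividing the next. The characteristic polynomial is their product, (x^2 - 5)^2.

The rational canonical form is the block-diagonal matrix of companion matrices C(f_i):
R = [[0, 5, 0, 0], [1, 0, 0, 0], [0, 0, 0, 5], [0, 0, 1, 0]].

Note the characteristic polynomial does not split into linear factors over ℚ, so A has no Jordan form over ℚ; the rational canonical form exists over any field.

R = [[0, 5, 0, 0], [1, 0, 0, 0], [0, 0, 0, 5], [0, 0, 1, 0]]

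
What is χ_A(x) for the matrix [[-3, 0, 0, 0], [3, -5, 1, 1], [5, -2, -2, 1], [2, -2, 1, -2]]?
xI - A = [[x + 3, 0, 0, 0], [-3, x + 5, -1, -1], [-5, 2, x + 2, -1], [-2, 2, -1, x + 2]].

Expanding det(xI - A) along the first row:
det(xI - A) = + (x + 3)·det([[x + 5, -1, -1], [2, x + 2, -1], [2, -1, x + 2]]) - (0)·det([[-3, -1, -1], [-5, x + 2, -1], [-2, -1, x + 2]]) + (0)·det([[-3, x + 5, -1], [-5, 2, -1], [-2, 2, x + 2]]) - (0)·det([[-3, x + 5, -1], [-5, 2, x + 2], [-2, 2, -1]]).

Evaluating gives χ_A(x) = x^4 + 12x^3 + 54x^2 + 108x + 81 = (x + 3)^4.

χ_A(x) = (x + 3)^4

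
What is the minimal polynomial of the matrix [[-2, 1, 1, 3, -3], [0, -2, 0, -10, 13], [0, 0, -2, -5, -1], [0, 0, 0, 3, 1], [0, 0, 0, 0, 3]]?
The characteristic polynomial factors as (x - 3)^2(x + 2)^3. The minimal polynomial is ∏(x - λ)^{k_λ} where k_λ is the size of the largest Jordan block at λ.

For λ = -2: rank(A + 2I) = 3, and the largest Jordan block has size 2 (the smallest k with rank((A + 2I)^k) = rank((A + 2I)^(k+1))).
For λ = 3: rank(A - 3I) = 4, and the largest Jordan block has size 2 (the smallest k with rank((A - 3I)^k) = rank((A - 3I)^(k+1))).

So m_A(x) = (x - 3)^2(x + 2)^2.

m_A(x) = (x - 3)^2(x + 2)^2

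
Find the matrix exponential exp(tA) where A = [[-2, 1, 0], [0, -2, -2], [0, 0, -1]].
e^{tA} = [[e^{-2*t}, t*e^{-2*t}, 2*(t - e^{t} + 1)*e^{-2*t}], [0, e^{-2*t}, 2*(1 - e^{t})*e^{-2*t}], [0, 0, e^{-t}]]

A has Jordan form J = [[-2, 1, 0], [0, -2, 0], [0, 0, -1]] with A = PJP^{-1}, so e^{tA} = P e^{tJ} P^{-1}.

For a Jordan block J_k(λ), e^{tJ_k(λ)} = e^{λt} · (I + tN + t^2 N^2/2! + ... + t^{k-1} N^{k-1}/(k-1)!) where N is the nilpotent superdiagonal part.

Assembling the blocks and conjugating back gives the entries of e^{tA} as shown above.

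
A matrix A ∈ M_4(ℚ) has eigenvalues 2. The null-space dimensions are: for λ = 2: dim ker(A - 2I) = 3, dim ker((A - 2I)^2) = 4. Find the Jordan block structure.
λ = 2: successive nullity increments [3, 1] count blocks of size ≥ k; block sizes are [2, 1, 1].

Jordan blocks: (2, 2), (2, 1), (2, 1)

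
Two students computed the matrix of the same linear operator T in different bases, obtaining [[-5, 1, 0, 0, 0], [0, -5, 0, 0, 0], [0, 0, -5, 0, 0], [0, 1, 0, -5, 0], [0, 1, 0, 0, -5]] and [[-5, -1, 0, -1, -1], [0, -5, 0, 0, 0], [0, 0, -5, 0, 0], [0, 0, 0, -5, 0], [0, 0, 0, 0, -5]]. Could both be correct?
Yes.

Two matrices over a field are similar if and only if they have the same invariant factors.

Both A and B have characteristic polynomial (x + 5)^5 and minimal polynomial (x + 5)^2. Computing further, both have invariant factors x + 5, x + 5, x + 5, (x + 5)^2. Hence A and B are similar.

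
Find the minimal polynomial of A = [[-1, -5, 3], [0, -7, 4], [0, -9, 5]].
The characteristic polynomial factors as (x + 1)^3. The minimal polynomial is ∏(x - λ)^{k_λ} where k_λ is the size of the largest Jordan block at λ.

For λ = -1: rank(A + I) = 2, and the largest Jordan block has size 3 (the smallest k with rank((A + I)^k) = rank((A + I)^(k+1))).

So m_A(x) = (x + 1)^3.

m_A(x) = (x + 1)^3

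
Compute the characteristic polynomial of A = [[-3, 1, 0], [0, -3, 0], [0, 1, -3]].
χ_A(x) = (x + 3)^3

xI - A = [[x + 3, -1, 0], [0, x + 3, 0], [0, -1, x + 3]].

Expanding det(xI - A) along the first row:
det(xI - A) = + (x + 3)·det([[x + 3, 0], [-1, x + 3]]) - (-1)·det([[0, 0], [0, x + 3]]) + (0)·det([[0, x + 3], [0, -1]]).

Evaluating gives χ_A(x) = x^3 + 9x^2 + 27x + 27 = (x + 3)^3.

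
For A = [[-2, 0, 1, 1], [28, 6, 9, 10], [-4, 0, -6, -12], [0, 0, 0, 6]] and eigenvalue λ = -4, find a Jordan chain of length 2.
v_1 = [[0, -1, 1, 0]]^T, v_2 = [[1, -1, -2, 0]]^T

We seek v_1 ∈ ker((A + 4I)^2) \ ker(A + 4I), then set v_{i+1} = (A + 4I) v_i.

One such chain is v_1 = [[0, -1, 1, 0]]^T, v_2 = [[1, -1, -2, 0]]^T. Check: (A + 4I) v_2 = [[0, 0, 0, 0]]^T = 0.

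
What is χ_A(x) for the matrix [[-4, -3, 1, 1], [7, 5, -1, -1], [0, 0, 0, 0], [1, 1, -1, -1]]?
xI - A = [[x + 4, 3, -1, -1], [-7, x - 5, 1, 1], [0, 0, x, 0], [-1, -1, 1, x + 1]].

Expanding det(xI - A) along the first row:
det(xI - A) = + (x + 4)·det([[x - 5, 1, 1], [0, x, 0], [-1, 1, x + 1]]) - (3)·det([[-7, 1, 1], [0, x, 0], [-1, 1, x + 1]]) + (-1)·det([[-7, x - 5, 1], [0, 0, 0], [-1, -1, x + 1]]) - (-1)·det([[-7, x - 5, 1], [0, 0, x], [-1, -1, 1]]).

Evaluating gives χ_A(x) = x^4.

χ_A(x) = x^4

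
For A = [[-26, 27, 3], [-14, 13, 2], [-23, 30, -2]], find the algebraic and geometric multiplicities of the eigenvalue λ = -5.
The characteristic polynomial is (x + 5)^3, so the factor x + 5 appears with exponent 3: the algebraic multiplicity is 3.

rank(A + 5I) = 2, so the eigenspace has dimension 3 - 2 = 1: the geometric multiplicity is 1.

Since 1 < 3, A is not diagonalizable.

algebraic multiplicity 3, geometric multiplicity 1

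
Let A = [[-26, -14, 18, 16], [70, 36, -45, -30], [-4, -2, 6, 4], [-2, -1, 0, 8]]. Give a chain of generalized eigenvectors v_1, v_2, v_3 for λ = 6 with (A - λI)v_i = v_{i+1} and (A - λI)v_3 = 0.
v_1 = [[5, -10, 1, 0]]^T, v_2 = [[-2, 5, 0, 0]]^T, v_3 = [[-6, 10, -2, -1]]^T

We seek v_1 ∈ ker((A - 6I)^3) \ ker((A - 6I)^2), then set v_{i+1} = (A - 6I) v_i.

One such chain is v_1 = [[5, -10, 1, 0]]^T, v_2 = [[-2, 5, 0, 0]]^T, v_3 = [[-6, 10, -2, -1]]^T. Check: (A - 6I) v_3 = [[0, 0, 0, 0]]^T = 0.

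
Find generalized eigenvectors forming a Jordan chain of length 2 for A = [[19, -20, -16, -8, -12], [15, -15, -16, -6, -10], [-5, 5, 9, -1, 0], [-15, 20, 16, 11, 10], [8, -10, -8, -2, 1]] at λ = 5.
We seek v_1 ∈ ker((A - 5I)^2) \ ker(A - 5I), then set v_{i+1} = (A - 5I) v_i.

One such chain is v_1 = [[1, 1, 0, -1, 0]]^T, v_2 = [[2, 1, 1, -1, 0]]^T. Check: (A - 5I) v_2 = [[0, 0, 0, 0, 0]]^T = 0.

v_1 = [[1, 1, 0, -1, 0]]^T, v_2 = [[2, 1, 1, -1, 0]]^T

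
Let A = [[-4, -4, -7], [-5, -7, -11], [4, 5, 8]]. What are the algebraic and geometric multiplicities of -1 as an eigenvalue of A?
algebraic multiplicity 3, geometric multiplicity 1

The characteristic polynomial is (x + 1)^3, so the factor x + 1 appears with exponent 3: the algebraic multiplicity is 3.

rank(A + I) = 2, so the eigenspace has dimension 3 - 2 = 1: the geometric multiplicity is 1.

Since 1 < 3, A is not diagonalizable.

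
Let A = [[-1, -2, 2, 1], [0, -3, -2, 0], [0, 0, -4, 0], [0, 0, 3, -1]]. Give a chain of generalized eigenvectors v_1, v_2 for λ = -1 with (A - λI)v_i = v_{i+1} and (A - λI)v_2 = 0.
We seek v_1 ∈ ker((A + I)^2) \ ker(A + I), then set v_{i+1} = (A + I) v_i.

One such chain is v_1 = [[0, 0, 0, 1]]^T, v_2 = [[1, 0, 0, 0]]^T. Check: (A + I) v_2 = [[0, 0, 0, 0]]^T = 0.

v_1 = [[0, 0, 0, 1]]^T, v_2 = [[1, 0, 0, 0]]^T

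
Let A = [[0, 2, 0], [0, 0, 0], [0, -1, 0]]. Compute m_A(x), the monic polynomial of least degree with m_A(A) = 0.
The characteristic polynomial factors as x^3. The minimal polynomial is ∏(x - λ)^{k_λ} where k_λ is the size of the largest Jordan block at λ.

For λ = 0: rank(A) = 1, and the largest Jordan block has size 2 (the smallest k with rank(A^k) = rank(A^(k+1))).

So m_A(x) = x^2.

m_A(x) = x^2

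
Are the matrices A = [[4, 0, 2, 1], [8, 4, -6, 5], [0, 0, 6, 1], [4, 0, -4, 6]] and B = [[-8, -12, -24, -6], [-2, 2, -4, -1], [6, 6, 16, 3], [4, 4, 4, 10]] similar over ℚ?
Yes.

Two matrices over a field are similar if and only if they have the same invariant factors.

Both A and B have characteristic polynomial (x - 6)^2(x - 4)^2 and minimal polynomial (x - 6)^2(x - 4). Computing further, both have invariant factors x - 4, (x - 6)^2(x - 4). Hence A and B are similar.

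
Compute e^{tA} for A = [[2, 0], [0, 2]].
A has Jordan form J = [[2, 0], [0, 2]] with A = PJP^{-1}, so e^{tA} = P e^{tJ} P^{-1}.

For a Jordan block J_k(λ), e^{tJ_k(λ)} = e^{λt} · (I + tN + t^2 N^2/2! + ... + t^{k-1} N^{k-1}/(k-1)!) where N is the nilpotent superdiagonal part.

Assembling the blocks and conjugating back gives the entries of e^{tA} as shown above.

e^{tA} = [[e^{2*t}, 0], [0, e^{2*t}]]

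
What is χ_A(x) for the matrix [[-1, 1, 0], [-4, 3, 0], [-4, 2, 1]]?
xI - A = [[x + 1, -1, 0], [4, x - 3, 0], [4, -2, x - 1]].

Expanding det(xI - A) along the first row:
det(xI - A) = + (x + 1)·det([[x - 3, 0], [-2, x - 1]]) - (-1)·det([[4, 0], [4, x - 1]]) + (0)·det([[4, x - 3], [4, -2]]).

Evaluating gives χ_A(x) = x^3 - 3x^2 + 3x - 1 = (x - 1)^3.

χ_A(x) = (x - 1)^3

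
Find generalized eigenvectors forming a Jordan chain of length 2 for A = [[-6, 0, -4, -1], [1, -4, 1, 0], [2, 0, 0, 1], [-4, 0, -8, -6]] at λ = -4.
We seek v_1 ∈ ker((A + 4I)^2) \ ker(A + 4I), then set v_{i+1} = (A + 4I) v_i.

One such chain is v_1 = [[1, 0, 0, -2]]^T, v_2 = [[0, 1, 0, 0]]^T. Check: (A + 4I) v_2 = [[0, 0, 0, 0]]^T = 0.

v_1 = [[1, 0, 0, -2]]^T, v_2 = [[0, 1, 0, 0]]^T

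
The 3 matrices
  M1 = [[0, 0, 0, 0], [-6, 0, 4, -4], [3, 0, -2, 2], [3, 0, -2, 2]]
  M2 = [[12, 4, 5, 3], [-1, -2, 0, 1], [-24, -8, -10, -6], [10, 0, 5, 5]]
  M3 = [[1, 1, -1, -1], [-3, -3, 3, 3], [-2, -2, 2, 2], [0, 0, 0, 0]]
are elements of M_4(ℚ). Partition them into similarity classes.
2 classes: {M1, M3}, {M2}

Characteristic polynomials: χ_{M1} = x^4, χ_{M2} = x^3(x - 5), χ_{M3} = x^4.

{M1, M3}: invariant factors x, x, x^2.

{M2}: invariant factors x, x^2(x - 5).

Matrices are similar if and only if their invariant-factor lists agree; the partition into similarity classes is {M1, M3}, {M2}.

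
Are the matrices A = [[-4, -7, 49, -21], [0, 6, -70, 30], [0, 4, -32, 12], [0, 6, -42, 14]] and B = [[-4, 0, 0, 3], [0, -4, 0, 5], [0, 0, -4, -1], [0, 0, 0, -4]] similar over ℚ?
Yes.

Two matrices over a field are similar if and only if they have the same invariant factors.

Both A and B have characteristic polynomial (x + 4)^4 and minimal polynomial (x + 4)^2. Computing further, both have invariant factors x + 4, x + 4, (x + 4)^2. Hence A and B are similar.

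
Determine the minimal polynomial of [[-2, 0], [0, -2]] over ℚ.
m_A(x) = x + 2

The characteristic polynomial factors as (x + 2)^2. The minimal polynomial is ∏(x - λ)^{k_λ} where k_λ is the size of the largest Jordan block at λ.

For λ = -2: rank(A + 2I) = 0, and the largest Jordan block has size 1 (the smallest k with rank((A + 2I)^k) = rank((A + 2I)^(k+1))).

So m_A(x) = x + 2.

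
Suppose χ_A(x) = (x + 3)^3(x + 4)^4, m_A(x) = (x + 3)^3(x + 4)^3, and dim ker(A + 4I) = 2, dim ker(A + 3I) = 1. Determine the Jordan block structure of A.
Jordan blocks: (-4, 3), (-4, 1), (-3, 3)

λ = -4: algebraic multiplicity 4 (exponent in χ_A), largest block size 3 (exponent in m_A), 2 blocks (geometric multiplicity). These force block sizes [3, 1].
λ = -3: algebraic multiplicity 3 (exponent in χ_A), largest block size 3 (exponent in m_A), 1 block (geometric multiplicity). This forces block sizes [3].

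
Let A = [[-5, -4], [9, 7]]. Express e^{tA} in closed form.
A has Jordan form J = [[1, 1], [0, 1]] with A = PJP^{-1}, so e^{tA} = P e^{tJ} P^{-1}.

For a Jordan block J_k(λ), e^{tJ_k(λ)} = e^{λt} · (I + tN + t^2 N^2/2! + ... + t^{k-1} N^{k-1}/(k-1)!) where N is the nilpotent superdiagonal part.

Assembling the blocks and conjugating back gives the entries of e^{tA} as shown above.

e^{tA} = [[(1 - 6*t)*e^{t}, -4*t*e^{t}], [9*t*e^{t}, (6*t + 1)*e^{t}]]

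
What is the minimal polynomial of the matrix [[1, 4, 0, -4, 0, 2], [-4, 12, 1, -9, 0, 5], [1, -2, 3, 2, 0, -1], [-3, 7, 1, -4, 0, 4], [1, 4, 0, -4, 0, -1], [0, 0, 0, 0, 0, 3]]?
The characteristic polynomial factors as x(x - 3)^5. The minimal polynomial is ∏(x - λ)^{k_λ} where k_λ is the size of the largest Jordan block at λ.

For λ = 0: rank(A) = 5, and the largest Jordan block has size 1 (the smallest k with rank(A^k) = rank(A^(k+1))).
For λ = 3: rank(A - 3I) = 3, and the largest Jordan block has size 2 (the smallest k with rank((A - 3I)^k) = rank((A - 3I)^(k+1))).

So m_A(x) = x(x - 3)^2.

m_A(x) = x(x - 3)^2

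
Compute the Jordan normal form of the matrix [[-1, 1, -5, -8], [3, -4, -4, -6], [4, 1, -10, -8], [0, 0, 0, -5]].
The characteristic polynomial is det(xI - A) = (x + 5)^4, so the eigenvalues are -5 (algebraic multiplicity 4).

For λ = -5: rank(A + 5I) = 2, rank((A + 5I)^2) = 1, rank((A + 5I)^3) = 0. The eigenspace has dimension 4 - 2 = 2, so there are 2 Jordan blocks; the rank sequence gives block sizes [3, 1].

Assembling the blocks gives the Jordan form J above.

J = [[-5, 1, 0, 0], [0, -5, 1, 0], [0, 0, -5, 0], [0, 0, 0, -5]]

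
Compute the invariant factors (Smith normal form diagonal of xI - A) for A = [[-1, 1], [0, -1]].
(x + 1)^2

The Jordan structure of A has elementary divisors (x + 1)^2. Arranging the block sizes at each eigenvalue in decreasing order and taking row products gives the invariant factors.

Invariant factors (smallest first, each dividing the next): (x + 1)^2.

Check: the last factor (x + 1)^2 is the minimal polynomial, and the product (x + 1)^2 is the characteristic polynomial.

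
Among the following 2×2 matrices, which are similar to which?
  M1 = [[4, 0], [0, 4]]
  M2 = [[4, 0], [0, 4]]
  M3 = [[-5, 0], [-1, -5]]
Characteristic polynomials: χ_{M1} = (x - 4)^2, χ_{M2} = (x - 4)^2, χ_{M3} = (x + 5)^2.

{M1, M2}: invariant factors x - 4, x - 4.

{M3}: invariant factors (x + 5)^2.

Matrices are similar if and only if their invariant-factor lists agree; the partition into similarity classes is {M1, M2}, {M3}.

2 classes: {M1, M2}, {M3}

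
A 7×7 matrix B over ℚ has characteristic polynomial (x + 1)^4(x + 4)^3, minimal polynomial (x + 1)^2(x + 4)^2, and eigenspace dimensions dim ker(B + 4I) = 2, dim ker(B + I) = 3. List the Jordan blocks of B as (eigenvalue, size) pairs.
λ = -4: algebraic multiplicity 3 (exponent in χ_B), largest block size 2 (exponent in m_B), 2 blocks (geometric multiplicity). These force block sizes [2, 1].
λ = -1: algebraic multiplicity 4 (exponent in χ_B), largest block size 2 (exponent in m_B), 3 blocks (geometric multiplicity). These force block sizes [2, 1, 1].

Jordan blocks: (-4, 2), (-4, 1), (-1, 2), (-1, 1), (-1, 1)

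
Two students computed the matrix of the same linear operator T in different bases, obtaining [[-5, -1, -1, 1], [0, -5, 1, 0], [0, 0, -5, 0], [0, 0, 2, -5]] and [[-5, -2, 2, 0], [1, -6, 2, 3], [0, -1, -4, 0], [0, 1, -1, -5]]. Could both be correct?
Yes.

Two matrices over a field are similar if and only if they have the same invariant factors.

Both A and B have characteristic polynomial (x + 5)^4 and minimal polynomial (x + 5)^3. Computing further, both have invariant factors x + 5, (x + 5)^3. Hence A and B are similar.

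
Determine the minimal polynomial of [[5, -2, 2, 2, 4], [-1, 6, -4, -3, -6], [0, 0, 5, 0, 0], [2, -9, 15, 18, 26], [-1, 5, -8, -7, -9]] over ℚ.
m_A(x) = (x - 5)^3

The characteristic polynomial factors as (x - 5)^5. The minimal polynomial is ∏(x - λ)^{k_λ} where k_λ is the size of the largest Jordan block at λ.

For λ = 5: rank(A - 5I) = 2, and the largest Jordan block has size 3 (the smallest k with rank((A - 5I)^k) = rank((A - 5I)^(k+1))).

So m_A(x) = (x - 5)^3.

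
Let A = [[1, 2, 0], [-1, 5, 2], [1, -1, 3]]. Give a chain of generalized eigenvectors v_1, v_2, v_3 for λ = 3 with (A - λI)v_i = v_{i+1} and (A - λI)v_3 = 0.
v_1 = [[-1, -2, 1]]^T, v_2 = [[-2, -1, 1]]^T, v_3 = [[2, 2, -1]]^T

We seek v_1 ∈ ker((A - 3I)^3) \ ker((A - 3I)^2), then set v_{i+1} = (A - 3I) v_i.

One such chain is v_1 = [[-1, -2, 1]]^T, v_2 = [[-2, -1, 1]]^T, v_3 = [[2, 2, -1]]^T. Check: (A - 3I) v_3 = [[0, 0, 0]]^T = 0.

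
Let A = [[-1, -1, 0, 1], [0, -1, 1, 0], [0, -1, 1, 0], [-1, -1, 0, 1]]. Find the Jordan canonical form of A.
The characteristic polynomial is det(xI - A) = x^4, so the eigenvalues are 0 (algebraic multiplicity 4).

For λ = 0: rank(A) = 2, rank(A^2) = 1, rank(A^3) = 0. The eigenspace has dimension 4 - 2 = 2, so there are 2 Jordan blocks; the rank sequence gives block sizes [3, 1].

Assembling the blocks gives the Jordan form J above.

J = [[0, 1, 0, 0], [0, 0, 1, 0], [0, 0, 0, 0], [0, 0, 0, 0]]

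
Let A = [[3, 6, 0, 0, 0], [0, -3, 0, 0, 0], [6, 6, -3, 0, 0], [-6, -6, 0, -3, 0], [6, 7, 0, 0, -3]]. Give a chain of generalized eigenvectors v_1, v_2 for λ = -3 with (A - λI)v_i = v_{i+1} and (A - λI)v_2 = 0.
v_1 = [[-1, 1, 0, 0, 2]]^T, v_2 = [[0, 0, 0, 0, 1]]^T

We seek v_1 ∈ ker((A + 3I)^2) \ ker(A + 3I), then set v_{i+1} = (A + 3I) v_i.

One such chain is v_1 = [[-1, 1, 0, 0, 2]]^T, v_2 = [[0, 0, 0, 0, 1]]^T. Check: (A + 3I) v_2 = [[0, 0, 0, 0, 0]]^T = 0.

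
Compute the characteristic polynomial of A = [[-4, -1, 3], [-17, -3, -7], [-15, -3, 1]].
χ_A(x) = (x + 2)^3

xI - A = [[x + 4, 1, -3], [17, x + 3, 7], [15, 3, x - 1]].

Expanding det(xI - A) along the first row:
det(xI - A) = + (x + 4)·det([[x + 3, 7], [3, x - 1]]) - (1)·det([[17, 7], [15, x - 1]]) + (-3)·det([[17, x + 3], [15, 3]]).

Evaluating gives χ_A(x) = x^3 + 6x^2 + 12x + 8 = (x + 2)^3.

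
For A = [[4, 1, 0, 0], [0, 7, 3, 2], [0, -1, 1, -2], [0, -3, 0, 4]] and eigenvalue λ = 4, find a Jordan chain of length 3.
v_1 = [[0, 0, 1, -1]]^T, v_2 = [[0, 1, -1, 0]]^T, v_3 = [[1, 0, 2, -3]]^T

We seek v_1 ∈ ker((A - 4I)^3) \ ker((A - 4I)^2), then set v_{i+1} = (A - 4I) v_i.

One such chain is v_1 = [[0, 0, 1, -1]]^T, v_2 = [[0, 1, -1, 0]]^T, v_3 = [[1, 0, 2, -3]]^T. Check: (A - 4I) v_3 = [[0, 0, 0, 0]]^T = 0.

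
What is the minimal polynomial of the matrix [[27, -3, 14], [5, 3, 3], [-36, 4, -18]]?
The characteristic polynomial factors as (x - 4)^3. The minimal polynomial is ∏(x - λ)^{k_λ} where k_λ is the size of the largest Jordan block at λ.

For λ = 4: rank(A - 4I) = 2, and the largest Jordan block has size 3 (the smallest k with rank((A - 4I)^k) = rank((A - 4I)^(k+1))).

So m_A(x) = (x - 4)^3.

m_A(x) = (x - 4)^3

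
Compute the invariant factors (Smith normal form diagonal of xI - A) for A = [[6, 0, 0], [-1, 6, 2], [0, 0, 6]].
x - 6, (x - 6)^2

The Jordan structure of A has elementary divisors (x - 6)^2, (x - 6). Arranging the block sizes at each eigenvalue in decreasing order and taking row products gives the invariant factors.

Invariant factors (smallest first, each dividing the next): x - 6, (x - 6)^2.

Check: the last factor (x - 6)^2 is the minimal polynomial, and the product (x - 6)^3 is the characteristic polynomial.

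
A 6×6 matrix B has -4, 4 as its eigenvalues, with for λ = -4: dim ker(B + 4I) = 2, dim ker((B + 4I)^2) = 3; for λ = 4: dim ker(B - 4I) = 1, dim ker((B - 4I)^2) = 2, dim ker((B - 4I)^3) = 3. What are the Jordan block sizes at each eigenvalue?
λ = -4: successive nullity increments [2, 1] count blocks of size ≥ k; block sizes are [2, 1].
λ = 4: successive nullity increments [1, 1, 1] count blocks of size ≥ k; block sizes are [3].

Jordan blocks: (-4, 2), (-4, 1), (4, 3)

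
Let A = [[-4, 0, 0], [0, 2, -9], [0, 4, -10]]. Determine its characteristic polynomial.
χ_A(x) = (x + 4)^3

xI - A = [[x + 4, 0, 0], [0, x - 2, 9], [0, -4, x + 10]].

Expanding det(xI - A) along the first row:
det(xI - A) = + (x + 4)·det([[x - 2, 9], [-4, x + 10]]) - (0)·det([[0, 9], [0, x + 10]]) + (0)·det([[0, x - 2], [0, -4]]).

Evaluating gives χ_A(x) = x^3 + 12x^2 + 48x + 64 = (x + 4)^3.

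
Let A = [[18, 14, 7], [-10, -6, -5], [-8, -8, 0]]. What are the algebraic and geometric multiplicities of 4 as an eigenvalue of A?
algebraic multiplicity 3, geometric multiplicity 2

The characteristic polynomial is (x - 4)^3, so the factor x - 4 appears with exponent 3: the algebraic multiplicity is 3.

rank(A - 4I) = 1, so the eigenspace has dimension 3 - 1 = 2: the geometric multiplicity is 2.

Since 2 < 3, A is not diagonalizable.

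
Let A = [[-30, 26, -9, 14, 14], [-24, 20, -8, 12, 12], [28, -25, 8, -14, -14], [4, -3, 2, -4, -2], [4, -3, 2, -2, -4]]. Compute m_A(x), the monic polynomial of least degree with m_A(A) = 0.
m_A(x) = (x + 2)^3

The characteristic polynomial factors as (x + 2)^5. The minimal polynomial is ∏(x - λ)^{k_λ} where k_λ is the size of the largest Jordan block at λ.

For λ = -2: rank(A + 2I) = 2, and the largest Jordan block has size 3 (the smallest k with rank((A + 2I)^k) = rank((A + 2I)^(k+1))).

So m_A(x) = (x + 2)^3.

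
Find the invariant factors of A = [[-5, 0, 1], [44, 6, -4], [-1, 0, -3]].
The Jordan structure of A has elementary divisors (x + 4)^2, (x - 6). Arranging the block sizes at each eigenvalue in decreasing order and taking row products gives the invariant factors.

Invariant factors (smallest first, each dividing the next): (x - 6)(x + 4)^2.

Check: the last factor (x - 6)(x + 4)^2 is the minimal polynomial, and the product (x - 6)(x + 4)^2 is the characteristic polynomial.

(x - 6)(x + 4)^2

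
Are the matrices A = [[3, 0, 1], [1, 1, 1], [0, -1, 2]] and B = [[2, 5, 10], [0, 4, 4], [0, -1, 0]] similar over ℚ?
No.

Both have characteristic polynomial (x - 2)^3, but the minimal polynomial of A is (x - 2)^3 while the minimal polynomial of B is (x - 2)^2. The minimal polynomial is a similarity invariant, so A and B are not similar.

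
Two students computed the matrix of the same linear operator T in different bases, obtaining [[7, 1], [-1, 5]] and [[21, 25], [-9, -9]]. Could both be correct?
Two matrices over a field are similar if and only if they have the same invariant factors.

Both A and B have characteristic polynomial (x - 6)^2 and minimal polynomial (x - 6)^2. Computing further, both have invariant factors (x - 6)^2. Hence A and B are similar.

Yes.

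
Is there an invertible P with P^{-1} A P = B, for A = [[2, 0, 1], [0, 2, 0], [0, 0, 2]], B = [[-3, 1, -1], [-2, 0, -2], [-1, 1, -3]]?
trace(A) = 6 but trace(B) = -6. The trace is a similarity invariant, so A and B are not similar.

No.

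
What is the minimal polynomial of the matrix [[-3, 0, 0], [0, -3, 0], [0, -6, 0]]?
The characteristic polynomial factors as x(x + 3)^2. The minimal polynomial is ∏(x - λ)^{k_λ} where k_λ is the size of the largest Jordan block at λ.

For λ = -3: rank(A + 3I) = 1, and the largest Jordan block has size 1 (the smallest k with rank((A + 3I)^k) = rank((A + 3I)^(k+1))).
For λ = 0: rank(A) = 2, and the largest Jordan block has size 1 (the smallest k with rank(A^k) = rank(A^(k+1))).

So m_A(x) = x(x + 3).

m_A(x) = x(x + 3)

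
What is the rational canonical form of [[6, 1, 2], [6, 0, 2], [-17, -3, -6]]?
The invariant factors of A (the non-unit diagonal entries of the Smith normal form of xI - A over ℚ[x]) are x^3 - 2x - 2, each dividing the next. The characteristic polynomial is their product, x^3 - 2x - 2.

The rational canonical form is the block-diagonal matrix of companion matrices C(f_i):
R = [[0, 0, 2], [1, 0, 2], [0, 1, 0]].

Note the characteristic polynomial does not split into linear factors over ℚ, so A has no Jordan form over ℚ; the rational canonical form exists over any field.

R = [[0, 0, 2], [1, 0, 2], [0, 1, 0]]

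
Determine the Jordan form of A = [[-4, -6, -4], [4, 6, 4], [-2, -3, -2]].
J = [[0, 1, 0], [0, 0, 0], [0, 0, 0]]

The characteristic polynomial is det(xI - A) = x^3, so the eigenvalues are 0 (algebraic multiplicity 3).

For λ = 0: rank(A) = 1, rank(A^2) = 0. The eigenspace has dimension 3 - 1 = 2, so there are 2 Jordan blocks; the rank sequence gives block sizes [2, 1].

Assembling the blocks gives the Jordan form J above.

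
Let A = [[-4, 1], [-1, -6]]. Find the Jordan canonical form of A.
The characteristic polynomial is det(xI - A) = (x + 5)^2, so the eigenvalues are -5 (algebraic multiplicity 2).

For λ = -5: rank(A + 5I) = 1, rank((A + 5I)^2) = 0. The eigenspace has dimension 2 - 1 = 1, so there is 1 Jordan block; the rank sequence gives block sizes [2].

Assembling the blocks gives the Jordan form J above.

J = [[-5, 1], [0, -5]]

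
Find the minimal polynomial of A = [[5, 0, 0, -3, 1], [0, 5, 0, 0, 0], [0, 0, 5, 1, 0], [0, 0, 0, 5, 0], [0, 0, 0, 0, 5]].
The characteristic polynomial factors as (x - 5)^5. The minimal polynomial is ∏(x - λ)^{k_λ} where k_λ is the size of the largest Jordan block at λ.

For λ = 5: rank(A - 5I) = 2, and the largest Jordan block has size 2 (the smallest k with rank((A - 5I)^k) = rank((A - 5I)^(k+1))).

So m_A(x) = (x - 5)^2.

m_A(x) = (x - 5)^2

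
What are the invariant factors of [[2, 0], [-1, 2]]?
(x - 2)^2

The Jordan structure of A has elementary divisors (x - 2)^2. Arranging the block sizes at each eigenvalue in decreasing order and taking row products gives the invariant factors.

Invariant factors (smallest first, each dividing the next): (x - 2)^2.

Check: the last factor (x - 2)^2 is the minimal polynomial, and the product (x - 2)^2 is the characteristic polynomial.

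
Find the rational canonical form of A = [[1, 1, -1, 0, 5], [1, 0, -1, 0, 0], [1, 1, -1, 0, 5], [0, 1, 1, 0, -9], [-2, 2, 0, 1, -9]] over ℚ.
The invariant factors of A (the non-unit diagonal entries of the Smith normal form of xI - A over ℚ[x]) are x^2(x + 5)(x^2 + 4x - 1), each dividing the next. The characteristic polynomial is their product, x^2(x + 5)(x^2 + 4x - 1).

The rational canonical form is the block-diagonal matrix of companion matrices C(f_i):
R = [[0, 0, 0, 0, 0], [1, 0, 0, 0, 0], [0, 1, 0, 0, 5], [0, 0, 1, 0, -19], [0, 0, 0, 1, -9]].

Note the characteristic polynomial does not split into linear factors over ℚ, so A has no Jordan form over ℚ; the rational canonical form exists over any field.

R = [[0, 0, 0, 0, 0], [1, 0, 0, 0, 0], [0, 1, 0, 0, 5], [0, 0, 1, 0, -19], [0, 0, 0, 1, -9]]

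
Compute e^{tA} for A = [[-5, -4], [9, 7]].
e^{tA} = [[(1 - 6*t)*e^{t}, -4*t*e^{t}], [9*t*e^{t}, (6*t + 1)*e^{t}]]

A has Jordan form J = [[1, 1], [0, 1]] with A = PJP^{-1}, so e^{tA} = P e^{tJ} P^{-1}.

For a Jordan block J_k(λ), e^{tJ_k(λ)} = e^{λt} · (I + tN + t^2 N^2/2! + ... + t^{k-1} N^{k-1}/(k-1)!) where N is the nilpotent superdiagonal part.

Assembling the blocks and conjugating back gives the entries of e^{tA} as shown above.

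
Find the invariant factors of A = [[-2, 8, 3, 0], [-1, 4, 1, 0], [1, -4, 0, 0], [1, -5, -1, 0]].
The Jordan structure of A has elementary divisors x^2, (x - 1)^2. Arranging the block sizes at each eigenvalue in decreasing order and taking row products gives the invariant factors.

Invariant factors (smallest first, each dividing the next): x^2(x - 1)^2.

Check: the last factor x^2(x - 1)^2 is the minimal polynomial, and the product x^2(x - 1)^2 is the characteristic polynomial.

x^2(x - 1)^2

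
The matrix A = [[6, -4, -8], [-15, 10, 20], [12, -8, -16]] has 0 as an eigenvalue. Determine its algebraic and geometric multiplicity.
The characteristic polynomial is x^3, so the factor x appears with exponent 3: the algebraic multiplicity is 3.

rank(A) = 1, so the eigenspace has dimension 3 - 1 = 2: the geometric multiplicity is 2.

Since 2 < 3, A is not diagonalizable.

algebraic multiplicity 3, geometric multiplicity 2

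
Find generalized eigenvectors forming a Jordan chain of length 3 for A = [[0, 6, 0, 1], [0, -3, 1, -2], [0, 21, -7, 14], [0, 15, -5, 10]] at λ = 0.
v_1 = [[-4, 0, 1, 0]]^T, v_2 = [[0, 1, -7, -5]]^T, v_3 = [[1, 0, 0, 0]]^T

We seek v_1 ∈ ker(A^3) \ ker(A^2), then set v_{i+1} = A v_i.

One such chain is v_1 = [[-4, 0, 1, 0]]^T, v_2 = [[0, 1, -7, -5]]^T, v_3 = [[1, 0, 0, 0]]^T. Check: A v_3 = [[0, 0, 0, 0]]^T = 0.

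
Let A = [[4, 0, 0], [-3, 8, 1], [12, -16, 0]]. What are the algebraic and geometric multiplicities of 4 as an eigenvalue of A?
The characteristic polynomial is (x - 4)^3, so the factor x - 4 appears with exponent 3: the algebraic multiplicity is 3.

rank(A - 4I) = 1, so the eigenspace has dimension 3 - 1 = 2: the geometric multiplicity is 2.

Since 2 < 3, A is not diagonalizable.

algebraic multiplicity 3, geometric multiplicity 2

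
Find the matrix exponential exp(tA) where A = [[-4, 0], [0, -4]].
e^{tA} = [[e^{-4*t}, 0], [0, e^{-4*t}]]

A has Jordan form J = [[-4, 0], [0, -4]] with A = PJP^{-1}, so e^{tA} = P e^{tJ} P^{-1}.

For a Jordan block J_k(λ), e^{tJ_k(λ)} = e^{λt} · (I + tN + t^2 N^2/2! + ... + t^{k-1} N^{k-1}/(k-1)!) where N is the nilpotent superdiagonal part.

Assembling the blocks and conjugating back gives the entries of e^{tA} as shown above.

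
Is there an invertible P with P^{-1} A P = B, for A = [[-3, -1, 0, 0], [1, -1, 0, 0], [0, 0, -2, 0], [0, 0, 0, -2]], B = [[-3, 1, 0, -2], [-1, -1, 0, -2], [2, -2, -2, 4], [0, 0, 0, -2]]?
Two matrices over a field are similar if and only if they have the same invariant factors.

Both A and B have characteristic polynomial (x + 2)^4 and minimal polynomial (x + 2)^2. Computing further, both have invariant factors x + 2, x + 2, (x + 2)^2. Hence A and B are similar.

Yes.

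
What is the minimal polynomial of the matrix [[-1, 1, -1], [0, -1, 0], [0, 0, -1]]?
m_A(x) = (x + 1)^2

The characteristic polynomial factors as (x + 1)^3. The minimal polynomial is ∏(x - λ)^{k_λ} where k_λ is the size of the largest Jordan block at λ.

For λ = -1: rank(A + I) = 1, and the largest Jordan block has size 2 (the smallest k with rank((A + I)^k) = rank((A + I)^(k+1))).

So m_A(x) = (x + 1)^2.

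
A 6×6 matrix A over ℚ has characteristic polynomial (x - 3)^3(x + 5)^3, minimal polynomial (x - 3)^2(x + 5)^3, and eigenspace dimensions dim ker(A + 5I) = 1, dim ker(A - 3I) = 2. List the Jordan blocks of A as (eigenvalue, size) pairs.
Jordan blocks: (-5, 3), (3, 2), (3, 1)

λ = -5: algebraic multiplicity 3 (exponent in χ_A), largest block size 3 (exponent in m_A), 1 block (geometric multiplicity). This forces block sizes [3].
λ = 3: algebraic multiplicity 3 (exponent in χ_A), largest block size 2 (exponent in m_A), 2 blocks (geometric multiplicity). These force block sizes [2, 1].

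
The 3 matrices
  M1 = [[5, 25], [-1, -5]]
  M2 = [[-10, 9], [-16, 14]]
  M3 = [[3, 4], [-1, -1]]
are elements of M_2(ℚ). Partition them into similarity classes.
Characteristic polynomials: χ_{M1} = x^2, χ_{M2} = (x - 2)^2, χ_{M3} = (x - 1)^2.

{M1}: invariant factors x^2.

{M2}: invariant factors (x - 2)^2.

{M3}: invariant factors (x - 1)^2.

Matrices are similar if and only if their invariant-factor lists agree; the partition into similarity classes is {M1}, {M2}, {M3}.

3 classes: {M1}, {M2}, {M3}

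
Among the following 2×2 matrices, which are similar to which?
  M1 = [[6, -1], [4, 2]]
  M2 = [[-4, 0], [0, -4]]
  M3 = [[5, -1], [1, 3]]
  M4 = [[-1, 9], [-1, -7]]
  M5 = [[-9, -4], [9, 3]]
4 classes: {M1, M3}, {M2}, {M4}, {M5}

Characteristic polynomials: χ_{M1} = (x - 4)^2, χ_{M2} = (x + 4)^2, χ_{M3} = (x - 4)^2, χ_{M4} = (x + 4)^2, χ_{M5} = (x + 3)^2.

{M1, M3}: invariant factors (x - 4)^2.

{M2}: invariant factors x + 4, x + 4.

{M4}: invariant factors (x + 4)^2.

{M5}: invariant factors (x + 3)^2.

Matrices are similar if and only if their invariant-factor lists agree; the partition into similarity classes is {M1, M3}, {M2}, {M4}, {M5}.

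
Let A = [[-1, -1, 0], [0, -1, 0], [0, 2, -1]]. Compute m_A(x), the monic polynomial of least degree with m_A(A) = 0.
The characteristic polynomial factors as (x + 1)^3. The minimal polynomial is ∏(x - λ)^{k_λ} where k_λ is the size of the largest Jordan block at λ.

For λ = -1: rank(A + I) = 1, and the largest Jordan block has size 2 (the smallest k with rank((A + I)^k) = rank((A + I)^(k+1))).

So m_A(x) = (x + 1)^2.

m_A(x) = (x + 1)^2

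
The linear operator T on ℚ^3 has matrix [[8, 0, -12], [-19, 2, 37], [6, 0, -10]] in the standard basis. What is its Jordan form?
The characteristic polynomial is det(xI - A) = (x - 2)^2(x + 4), so the eigenvalues are -4 (algebraic multiplicity 1), 2 (algebraic multiplicity 2).

For λ = -4: algebraic multiplicity 1 gives one 1×1 block.

For λ = 2: rank(A - 2I) = 2, rank((A - 2I)^2) = 1. The eigenspace has dimension 3 - 2 = 1, so there is 1 Jordan block; the rank sequence gives block sizes [2].

Assembling the blocks gives the Jordan form J above.

J = [[-4, 0, 0], [0, 2, 1], [0, 0, 2]]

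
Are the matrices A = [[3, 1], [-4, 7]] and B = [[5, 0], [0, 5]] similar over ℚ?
No.

Both have characteristic polynomial (x - 5)^2, but the minimal polynomial of A is (x - 5)^2 while the minimal polynomial of B is x - 5. The minimal polynomial is a similarity invariant, so A and B are not similar.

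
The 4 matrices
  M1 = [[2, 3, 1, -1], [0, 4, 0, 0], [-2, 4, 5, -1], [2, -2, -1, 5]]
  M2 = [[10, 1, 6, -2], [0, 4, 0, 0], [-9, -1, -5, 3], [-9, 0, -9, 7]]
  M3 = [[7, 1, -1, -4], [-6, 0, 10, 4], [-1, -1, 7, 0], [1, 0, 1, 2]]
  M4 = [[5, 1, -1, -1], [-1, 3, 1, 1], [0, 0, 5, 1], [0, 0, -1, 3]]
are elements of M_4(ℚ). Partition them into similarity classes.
Characteristic polynomials: χ_{M1} = (x - 4)^4, χ_{M2} = (x - 4)^4, χ_{M3} = (x - 4)^4, χ_{M4} = (x - 4)^4.

{M1, M2, M3, M4}: invariant factors (x - 4)^2, (x - 4)^2.

Matrices are similar if and only if their invariant-factor lists agree; the partition into similarity classes is {M1, M2, M3, M4}.

1 class: {M1, M2, M3, M4}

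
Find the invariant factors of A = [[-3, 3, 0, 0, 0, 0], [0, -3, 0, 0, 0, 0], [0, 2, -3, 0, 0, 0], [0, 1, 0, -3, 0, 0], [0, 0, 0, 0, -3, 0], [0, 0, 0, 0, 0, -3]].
x + 3, x + 3, x + 3, x + 3, (x + 3)^2

The Jordan structure of A has elementary divisors (x + 3)^2, (x + 3), (x + 3), (x + 3), (x + 3). Arranging the block sizes at each eigenvalue in decreasing order and taking row products gives the invariant factors.

Invariant factors (smallest first, each dividing the next): x + 3, x + 3, x + 3, x + 3, (x + 3)^2.

Check: the last factor (x + 3)^2 is the minimal polynomial, and the product (x + 3)^6 is the characteristic polynomial.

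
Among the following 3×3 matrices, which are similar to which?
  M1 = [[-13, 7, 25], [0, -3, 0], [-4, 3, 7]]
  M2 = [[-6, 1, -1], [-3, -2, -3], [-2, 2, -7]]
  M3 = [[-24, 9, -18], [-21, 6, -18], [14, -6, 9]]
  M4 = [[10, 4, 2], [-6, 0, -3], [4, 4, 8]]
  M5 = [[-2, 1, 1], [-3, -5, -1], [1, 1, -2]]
Characteristic polynomials: χ_{M1} = (x + 3)^3, χ_{M2} = (x + 5)^3, χ_{M3} = (x + 3)^3, χ_{M4} = (x - 6)^3, χ_{M5} = (x + 3)^3.

{M1, M5}: invariant factors (x + 3)^3.

{M2}: invariant factors x + 5, (x + 5)^2.

{M3}: invariant factors x + 3, (x + 3)^2.

{M4}: invariant factors x - 6, (x - 6)^2.

Matrices are similar if and only if their invariant-factor lists agree; the partition into similarity classes is {M1, M5}, {M2}, {M3}, {M4}.

4 classes: {M1, M5}, {M2}, {M3}, {M4}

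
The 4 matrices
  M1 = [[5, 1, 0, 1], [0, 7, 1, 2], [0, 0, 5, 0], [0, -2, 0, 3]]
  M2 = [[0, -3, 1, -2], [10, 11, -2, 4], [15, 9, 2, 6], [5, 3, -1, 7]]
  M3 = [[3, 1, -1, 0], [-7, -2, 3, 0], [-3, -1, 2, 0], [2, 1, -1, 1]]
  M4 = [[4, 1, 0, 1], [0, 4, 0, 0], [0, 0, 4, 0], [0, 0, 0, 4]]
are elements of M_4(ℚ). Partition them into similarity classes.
Characteristic polynomials: χ_{M1} = (x - 5)^4, χ_{M2} = (x - 5)^4, χ_{M3} = (x - 1)^4, χ_{M4} = (x - 4)^4.

{M1}: invariant factors x - 5, (x - 5)^3.

{M2}: invariant factors x - 5, x - 5, (x - 5)^2.

{M3}: invariant factors x - 1, (x - 1)^3.

{M4}: invariant factors x - 4, x - 4, (x - 4)^2.

Matrices are similar if and only if their invariant-factor lists agree; the partition into similarity classes is {M1}, {M2}, {M3}, {M4}.

4 classes: {M1}, {M2}, {M3}, {M4}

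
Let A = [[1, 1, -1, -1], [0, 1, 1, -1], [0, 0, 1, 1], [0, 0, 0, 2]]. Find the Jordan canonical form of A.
The characteristic polynomial is det(xI - A) = (x - 2)(x - 1)^3, so the eigenvalues are 1 (algebraic multiplicity 3), 2 (algebraic multiplicity 1).

For λ = 1: rank(A - I) = 3, rank((A - I)^2) = 2, rank((A - I)^3) = 1. The eigenspace has dimension 4 - 3 = 1, so there is 1 Jordan block; the rank sequence gives block sizes [3].

For λ = 2: algebraic multiplicity 1 gives one 1×1 block.

Assembling the blocks gives the Jordan form J above.

J = [[1, 1, 0, 0], [0, 1, 1, 0], [0, 0, 1, 0], [0, 0, 0, 2]]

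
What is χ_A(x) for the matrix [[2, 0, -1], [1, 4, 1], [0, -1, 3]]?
xI - A = [[x - 2, 0, 1], [-1, x - 4, -1], [0, 1, x - 3]].

Expanding det(xI - A) along the first row:
det(xI - A) = + (x - 2)·det([[x - 4, -1], [1, x - 3]]) - (0)·det([[-1, -1], [0, x - 3]]) + (1)·det([[-1, x - 4], [0, 1]]).

Evaluating gives χ_A(x) = x^3 - 9x^2 + 27x - 27 = (x - 3)^3.

χ_A(x) = (x - 3)^3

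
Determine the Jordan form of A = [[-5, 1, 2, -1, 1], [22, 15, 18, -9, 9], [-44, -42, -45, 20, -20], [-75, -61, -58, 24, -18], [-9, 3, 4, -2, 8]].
J = [[-5, 1, 0, 0, 0], [0, -5, 0, 0, 0], [0, 0, -5, 0, 0], [0, 0, 0, 6, 1], [0, 0, 0, 0, 6]]

The characteristic polynomial is det(xI - A) = (x - 6)^2(x + 5)^3, so the eigenvalues are -5 (algebraic multiplicity 3), 6 (algebraic multiplicity 2).

For λ = -5: rank(A + 5I) = 3, rank((A + 5I)^2) = 2. The eigenspace has dimension 5 - 3 = 2, so there are 2 Jordan blocks; the rank sequence gives block sizes [2, 1].

For λ = 6: rank(A - 6I) = 4, rank((A - 6I)^2) = 3. The eigenspace has dimension 5 - 4 = 1, so there is 1 Jordan block; the rank sequence gives block sizes [2].

Assembling the blocks gives the Jordan form J above.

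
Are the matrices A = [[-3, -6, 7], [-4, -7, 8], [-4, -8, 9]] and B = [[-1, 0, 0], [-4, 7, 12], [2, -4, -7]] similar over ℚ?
No.

Both have characteristic polynomial (x - 1)(x + 1)^2, but the minimal polynomial of A is (x - 1)(x + 1)^2 while the minimal polynomial of B is (x - 1)(x + 1). The minimal polynomial is a similarity invariant, so A and B are not similar.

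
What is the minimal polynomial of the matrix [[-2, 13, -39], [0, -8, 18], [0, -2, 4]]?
The characteristic polynomial factors as (x + 2)^3. The minimal polynomial is ∏(x - λ)^{k_λ} where k_λ is the size of the largest Jordan block at λ.

For λ = -2: rank(A + 2I) = 1, and the largest Jordan block has size 2 (the smallest k with rank((A + 2I)^k) = rank((A + 2I)^(k+1))).

So m_A(x) = (x + 2)^2.

m_A(x) = (x + 2)^2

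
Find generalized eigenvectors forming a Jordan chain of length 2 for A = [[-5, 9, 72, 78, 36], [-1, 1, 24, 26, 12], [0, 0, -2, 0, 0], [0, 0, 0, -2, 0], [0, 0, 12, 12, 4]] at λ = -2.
We seek v_1 ∈ ker((A + 2I)^2) \ ker(A + 2I), then set v_{i+1} = (A + 2I) v_i.

One such chain is v_1 = [[2, 1, 2, 0, -4]]^T, v_2 = [[3, 1, 0, 0, 0]]^T. Check: (A + 2I) v_2 = [[0, 0, 0, 0, 0]]^T = 0.

v_1 = [[2, 1, 2, 0, -4]]^T, v_2 = [[3, 1, 0, 0, 0]]^T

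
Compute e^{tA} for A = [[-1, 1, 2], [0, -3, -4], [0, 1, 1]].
A has Jordan form J = [[-1, 1, 0], [0, -1, 0], [0, 0, -1]] with A = PJP^{-1}, so e^{tA} = P e^{tJ} P^{-1}.

For a Jordan block J_k(λ), e^{tJ_k(λ)} = e^{λt} · (I + tN + t^2 N^2/2! + ... + t^{k-1} N^{k-1}/(k-1)!) where N is the nilpotent superdiagonal part.

Assembling the blocks and conjugating back gives the entries of e^{tA} as shown above.

e^{tA} = [[e^{-t}, t*e^{-t}, 2*t*e^{-t}], [0, (1 - 2*t)*e^{-t}, -4*t*e^{-t}], [0, t*e^{-t}, (2*t + 1)*e^{-t}]]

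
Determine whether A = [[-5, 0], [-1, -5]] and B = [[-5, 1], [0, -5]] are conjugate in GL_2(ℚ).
Yes.

Two matrices over a field are similar if and only if they have the same invariant factors.

Both A and B have characteristic polynomial (x + 5)^2 and minimal polynomial (x + 5)^2. Computing further, both have invariant factors (x + 5)^2. Hence A and B are similar.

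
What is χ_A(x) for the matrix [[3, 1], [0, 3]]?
χ_A(x) = (x - 3)^2

xI - A = [[x - 3, -1], [0, x - 3]].

Expanding det(xI - A) along the first row:
det(xI - A) = + (x - 3)·det([[x - 3]]) - (-1)·det([[0]]).

Evaluating gives χ_A(x) = x^2 - 6x + 9 = (x - 3)^2.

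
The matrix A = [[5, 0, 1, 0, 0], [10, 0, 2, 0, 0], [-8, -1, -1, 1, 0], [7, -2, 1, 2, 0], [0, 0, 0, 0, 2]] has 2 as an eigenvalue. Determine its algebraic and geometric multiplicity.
algebraic multiplicity 4, geometric multiplicity 2

The characteristic polynomial is x(x - 2)^4, so the factor x - 2 appears with exponent 4: the algebraic multiplicity is 4.

rank(A - 2I) = 3, so the eigenspace has dimension 5 - 3 = 2: the geometric multiplicity is 2.

Since 2 < 4, A is not diagonalizable.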